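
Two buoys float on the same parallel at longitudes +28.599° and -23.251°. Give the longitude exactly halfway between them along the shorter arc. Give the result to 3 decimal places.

Signed shortest Δλ from +28.599° to -23.251° is -51.850°.
Midpoint longitude = +28.599° + (-51.850°)/2 = +28.599° − 25.925° = +2.674°.

+2.674°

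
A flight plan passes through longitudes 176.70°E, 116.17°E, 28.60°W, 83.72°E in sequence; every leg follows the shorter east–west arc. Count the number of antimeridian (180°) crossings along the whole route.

0

Leg 1: +176.70° → +116.17°, shortest Δλ = -60.53° (west) — does not cross 180°.
Leg 2: +116.17° → -28.60°, shortest Δλ = -144.77° (west) — does not cross 180°.
Leg 3: -28.60° → +83.72°, shortest Δλ = 112.32° (east) — does not cross 180°.
Total crossings: 0.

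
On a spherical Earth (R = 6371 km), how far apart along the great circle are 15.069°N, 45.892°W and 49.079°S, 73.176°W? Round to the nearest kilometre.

Δλ = -73.176 − -45.892 = -27.284°.
Δφ = -49.079 − 15.069 = -64.148°.
a = sin²(Δφ/2) + cos φ₁ · cos φ₂ · sin²(Δλ/2) = 0.317160.
c = 2·atan2(√a, √(1−a)) = 1.19643 rad → d = 6371·c ≈ 7622.47 km.

7622 km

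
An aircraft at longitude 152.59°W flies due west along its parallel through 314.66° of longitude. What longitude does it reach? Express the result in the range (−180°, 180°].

Start at -152.59°; shift −314.66° → -467.25°.
-467.25° lies outside (−180°, 180°]; add 360° → -107.25°.

107.25°W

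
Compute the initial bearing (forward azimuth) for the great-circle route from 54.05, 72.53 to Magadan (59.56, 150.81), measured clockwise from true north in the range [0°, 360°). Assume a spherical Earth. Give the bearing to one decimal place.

49.6°

Δλ = 150.81 − 72.53 = 78.28°.
θ = atan2( sin Δλ · cos φ₂ , cos φ₁ · sin φ₂ − sin φ₁ · cos φ₂ · cos Δλ )
  = atan2(0.49607, 0.42285) = 49.556° → normalised to [0°, 360°): 49.556°.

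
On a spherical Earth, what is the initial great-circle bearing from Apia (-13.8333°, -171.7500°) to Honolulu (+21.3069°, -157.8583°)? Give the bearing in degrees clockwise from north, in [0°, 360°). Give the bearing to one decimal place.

Δλ = -157.8583 − -171.7500 = 13.8917°.
θ = atan2( sin Δλ · cos φ₂ , cos φ₁ · sin φ₂ − sin φ₁ · cos φ₂ · cos Δλ )
  = atan2(0.22368, 0.56906) = 21.458° → normalised to [0°, 360°): 21.458°.

21.5°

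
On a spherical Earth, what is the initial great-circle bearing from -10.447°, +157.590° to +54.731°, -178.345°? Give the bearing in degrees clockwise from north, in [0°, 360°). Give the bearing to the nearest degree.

15°

Δλ = -178.345 − 157.590 = -335.935°; wrapped into (−180°, 180°]: 24.065°.
θ = atan2( sin Δλ · cos φ₂ , cos φ₁ · sin φ₂ − sin φ₁ · cos φ₂ · cos Δλ )
  = atan2(0.23545, 0.89852) = 14.684° → normalised to [0°, 360°): 14.684°.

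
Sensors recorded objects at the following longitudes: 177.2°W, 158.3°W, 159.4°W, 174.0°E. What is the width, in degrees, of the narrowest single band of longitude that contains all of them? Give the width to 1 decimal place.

Sort the longitudes: -177.2°, -159.4°, -158.3°, +174.0°.
Eastward gaps between consecutive values (wrapping around): 17.8°, 1.1°, 332.3°, 8.8°.
Largest gap = 332.3° ⇒ minimal covering band is its complement: 360° − 332.3° = 27.7°.
Band runs from +174.0° eastward to -158.3°, crossing the antimeridian.

27.7°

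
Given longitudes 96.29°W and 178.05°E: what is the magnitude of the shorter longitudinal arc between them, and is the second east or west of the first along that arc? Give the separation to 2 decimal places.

85.66° west

Raw difference: 178.05 − -96.29 = 274.34°.
Normalise into (−180°, 180°]: 274.34° − 360° = -85.66°.
Negative ⇒ the second point lies to the west; separation 85.66°.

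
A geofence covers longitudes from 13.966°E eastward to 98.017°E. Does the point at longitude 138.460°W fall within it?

No

Band width going east from +13.966° to +98.017°: ((98.017 − 13.966) mod 360) = 84.051°.
Offset of -138.460° east of the west edge: ((-138.460 − 13.966) mod 360) = 207.574°.
207.574° > 84.051° ⇒ outside.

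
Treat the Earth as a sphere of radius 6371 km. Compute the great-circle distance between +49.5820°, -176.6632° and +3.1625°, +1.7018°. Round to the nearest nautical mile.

7639 nmi

Δλ = 1.7018 − -176.6632 = 178.3650°.
Δφ = 3.1625 − 49.5820 = -46.4195°.
a = sin²(Δφ/2) + cos φ₁ · cos φ₂ · sin²(Δλ/2) = 0.802553.
c = 2·atan2(√a, √(1−a)) = 2.22070 rad → d = 6371·c ≈ 14148.06 km ≈ 7639.34 nmi.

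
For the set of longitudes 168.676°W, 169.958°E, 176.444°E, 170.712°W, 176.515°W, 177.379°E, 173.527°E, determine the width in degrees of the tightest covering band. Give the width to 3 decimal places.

Sort the longitudes: -176.515°, -170.712°, -168.676°, +169.958°, +173.527°, +176.444°, +177.379°.
Eastward gaps between consecutive values (wrapping around): 5.803°, 2.036°, 338.634°, 3.569°, 2.917°, 0.935°, 6.106°.
Largest gap = 338.634° ⇒ minimal covering band is its complement: 360° − 338.634° = 21.366°.
Band runs from +169.958° eastward to -168.676°, crossing the antimeridian.

21.366°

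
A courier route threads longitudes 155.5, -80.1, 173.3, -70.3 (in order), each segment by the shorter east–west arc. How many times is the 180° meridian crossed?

3

Leg 1: +155.5° → -80.1°, shortest Δλ = 124.4° (east) — crosses 180°.
Leg 2: -80.1° → +173.3°, shortest Δλ = -106.6° (west) — crosses 180°.
Leg 3: +173.3° → -70.3°, shortest Δλ = 116.4° (east) — crosses 180°.
Total crossings: 3.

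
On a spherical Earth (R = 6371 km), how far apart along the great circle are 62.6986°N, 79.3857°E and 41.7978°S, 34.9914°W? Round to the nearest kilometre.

Δλ = -34.9914 − 79.3857 = -114.3771°.
Δφ = -41.7978 − 62.6986 = -104.4964°.
a = sin²(Δφ/2) + cos φ₁ · cos φ₂ · sin²(Δλ/2) = 0.866696.
c = 2·atan2(√a, √(1−a)) = 2.39409 rad → d = 6371·c ≈ 15252.78 km.

15253 km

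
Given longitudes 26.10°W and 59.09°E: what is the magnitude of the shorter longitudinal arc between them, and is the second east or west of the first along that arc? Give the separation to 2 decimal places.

Raw difference: 59.09 − -26.10 = 85.19°.
Normalise into (−180°, 180°]: 85.19° stays 85.19°.
Positive ⇒ the second point lies to the east; separation 85.19°.

85.19° east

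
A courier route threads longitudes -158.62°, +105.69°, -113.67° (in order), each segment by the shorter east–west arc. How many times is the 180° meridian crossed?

Leg 1: -158.62° → +105.69°, shortest Δλ = -95.69° (west) — crosses 180°.
Leg 2: +105.69° → -113.67°, shortest Δλ = 140.64° (east) — crosses 180°.
Total crossings: 2.

2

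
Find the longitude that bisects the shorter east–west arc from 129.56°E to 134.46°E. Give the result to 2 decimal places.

Signed shortest Δλ from +129.56° to +134.46° is +4.90°.
Midpoint longitude = +129.56° + (+4.90°)/2 = +129.56° + 2.45° = +132.01°.

132.01°E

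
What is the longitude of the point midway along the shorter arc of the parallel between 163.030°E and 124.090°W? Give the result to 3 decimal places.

Signed shortest Δλ from +163.030° to -124.090° is +72.880°.
Midpoint longitude = +163.030° + (+72.880°)/2 = +163.030° + 36.440° = +199.470°.
Normalise into (−180°, 180°]: -160.530°.
(The naïve average (+163.030 + -124.090)/2 = 19.47° is on the wrong side of the globe.)

160.530°W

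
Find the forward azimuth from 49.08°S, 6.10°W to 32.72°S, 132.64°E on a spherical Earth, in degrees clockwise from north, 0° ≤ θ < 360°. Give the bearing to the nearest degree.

Δλ = 132.64 − -6.10 = 138.74°.
θ = atan2( sin Δλ · cos φ₂ , cos φ₁ · sin φ₂ − sin φ₁ · cos φ₂ · cos Δλ )
  = atan2(0.55483, -0.83194) = 146.300° → normalised to [0°, 360°): 146.300°.

146°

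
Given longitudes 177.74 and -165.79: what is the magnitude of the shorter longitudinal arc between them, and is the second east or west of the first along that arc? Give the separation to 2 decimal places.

Raw difference: -165.79 − 177.74 = -343.53°.
Normalise into (−180°, 180°]: -343.53° + 360° = 16.47°.
Positive ⇒ the second point lies to the east; separation 16.47°.

16.47° east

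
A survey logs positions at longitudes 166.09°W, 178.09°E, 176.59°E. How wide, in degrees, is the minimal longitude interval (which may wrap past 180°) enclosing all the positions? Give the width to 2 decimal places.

Sort the longitudes: -166.09°, +176.59°, +178.09°.
Eastward gaps between consecutive values (wrapping around): 342.68°, 1.50°, 15.82°.
Largest gap = 342.68° ⇒ minimal covering band is its complement: 360° − 342.68° = 17.32°.
Band runs from +176.59° eastward to -166.09°, crossing the antimeridian.

17.32°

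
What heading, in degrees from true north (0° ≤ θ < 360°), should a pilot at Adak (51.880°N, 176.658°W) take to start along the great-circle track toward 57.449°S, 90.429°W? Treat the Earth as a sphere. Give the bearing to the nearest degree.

Δλ = -90.429 − -176.658 = 86.229°.
θ = atan2( sin Δλ · cos φ₂ , cos φ₁ · sin φ₂ − sin φ₁ · cos φ₂ · cos Δλ )
  = atan2(0.53689, -0.54818) = 135.596° → normalised to [0°, 360°): 135.596°.

136°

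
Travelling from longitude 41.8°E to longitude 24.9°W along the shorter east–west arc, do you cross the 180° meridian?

Signed shortest Δλ = ((-24.9 − 41.8 + 180) mod 360) − 180 = -66.7°.
Going west by 66.7° from +41.8° reaches -24.9° without touching 180°.

No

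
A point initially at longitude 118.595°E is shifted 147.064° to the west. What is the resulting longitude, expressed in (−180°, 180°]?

Start at +118.595°; shift −147.064° → -28.469°.
-28.469° already lies in (−180°, 180°].

28.469°W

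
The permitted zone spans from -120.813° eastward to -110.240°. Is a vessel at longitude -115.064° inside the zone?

Band width going east from -120.813° to -110.240°: ((-110.240 − -120.813) mod 360) = 10.573°.
Offset of -115.064° east of the west edge: ((-115.064 − -120.813) mod 360) = 5.749°.
5.749° ≤ 10.573° ⇒ inside.

Yes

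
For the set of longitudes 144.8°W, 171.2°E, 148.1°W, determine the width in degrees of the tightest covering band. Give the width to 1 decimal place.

Sort the longitudes: -148.1°, -144.8°, +171.2°.
Eastward gaps between consecutive values (wrapping around): 3.3°, 316.0°, 40.7°.
Largest gap = 316.0° ⇒ minimal covering band is its complement: 360° − 316.0° = 44.0°.
Band runs from +171.2° eastward to -144.8°, crossing the antimeridian.

44.0°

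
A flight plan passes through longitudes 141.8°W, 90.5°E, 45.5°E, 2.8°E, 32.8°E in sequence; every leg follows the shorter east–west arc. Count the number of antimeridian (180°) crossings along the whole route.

Leg 1: -141.8° → +90.5°, shortest Δλ = -127.7° (west) — crosses 180°.
Leg 2: +90.5° → +45.5°, shortest Δλ = -45.0° (west) — does not cross 180°.
Leg 3: +45.5° → +2.8°, shortest Δλ = -42.7° (west) — does not cross 180°.
Leg 4: +2.8° → +32.8°, shortest Δλ = 30.0° (east) — does not cross 180°.
Total crossings: 1.

1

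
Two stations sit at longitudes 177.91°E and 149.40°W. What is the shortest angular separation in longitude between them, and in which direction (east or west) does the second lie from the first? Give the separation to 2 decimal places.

32.69° east

Raw difference: -149.40 − 177.91 = -327.31°.
Normalise into (−180°, 180°]: -327.31° + 360° = 32.69°.
Positive ⇒ the second point lies to the east; separation 32.69°.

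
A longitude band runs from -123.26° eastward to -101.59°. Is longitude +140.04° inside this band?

Band width going east from -123.26° to -101.59°: ((-101.59 − -123.26) mod 360) = 21.67°.
Offset of +140.04° east of the west edge: ((140.04 − -123.26) mod 360) = 263.30°.
263.30° > 21.67° ⇒ outside.

No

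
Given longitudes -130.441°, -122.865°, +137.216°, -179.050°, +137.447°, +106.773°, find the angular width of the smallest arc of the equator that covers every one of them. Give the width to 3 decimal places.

Sort the longitudes: -179.050°, -130.441°, -122.865°, +106.773°, +137.216°, +137.447°.
Eastward gaps between consecutive values (wrapping around): 48.609°, 7.576°, 229.638°, 30.443°, 0.231°, 43.503°.
Largest gap = 229.638° ⇒ minimal covering band is its complement: 360° − 229.638° = 130.362°.
Band runs from +106.773° eastward to -122.865°, crossing the antimeridian.

130.362°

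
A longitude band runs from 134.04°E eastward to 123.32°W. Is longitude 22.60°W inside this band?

No

Band width going east from +134.04° to -123.32°: ((-123.32 − 134.04) mod 360) = 102.64°.
Offset of -22.60° east of the west edge: ((-22.60 − 134.04) mod 360) = 203.36°.
203.36° > 102.64° ⇒ outside.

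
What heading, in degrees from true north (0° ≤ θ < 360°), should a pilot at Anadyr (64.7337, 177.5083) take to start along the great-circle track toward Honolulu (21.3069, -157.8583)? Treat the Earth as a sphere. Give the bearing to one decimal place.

147.6°

Δλ = -157.8583 − 177.5083 = -335.3666°; wrapped into (−180°, 180°]: 24.6334°.
θ = atan2( sin Δλ · cos φ₂ , cos φ₁ · sin φ₂ − sin φ₁ · cos φ₂ · cos Δλ )
  = atan2(0.38832, -0.61075) = 147.552° → normalised to [0°, 360°): 147.552°.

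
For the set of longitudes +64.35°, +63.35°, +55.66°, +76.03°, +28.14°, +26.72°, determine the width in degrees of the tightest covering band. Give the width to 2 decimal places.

Sort the longitudes: +26.72°, +28.14°, +55.66°, +63.35°, +64.35°, +76.03°.
Eastward gaps between consecutive values (wrapping around): 1.42°, 27.52°, 7.69°, 1.00°, 11.68°, 310.69°.
Largest gap = 310.69° ⇒ minimal covering band is its complement: 360° − 310.69° = 49.31°.
Band runs from +26.72° eastward to +76.03°.

49.31°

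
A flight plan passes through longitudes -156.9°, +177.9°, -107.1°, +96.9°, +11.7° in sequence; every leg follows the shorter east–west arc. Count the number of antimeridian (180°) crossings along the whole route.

Leg 1: -156.9° → +177.9°, shortest Δλ = -25.2° (west) — crosses 180°.
Leg 2: +177.9° → -107.1°, shortest Δλ = 75.0° (east) — crosses 180°.
Leg 3: -107.1° → +96.9°, shortest Δλ = -156.0° (west) — crosses 180°.
Leg 4: +96.9° → +11.7°, shortest Δλ = -85.2° (west) — does not cross 180°.
Total crossings: 3.

3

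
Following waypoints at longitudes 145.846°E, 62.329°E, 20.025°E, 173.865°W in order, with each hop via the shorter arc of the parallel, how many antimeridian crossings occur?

1

Leg 1: +145.846° → +62.329°, shortest Δλ = -83.517° (west) — does not cross 180°.
Leg 2: +62.329° → +20.025°, shortest Δλ = -42.304° (west) — does not cross 180°.
Leg 3: +20.025° → -173.865°, shortest Δλ = 166.11° (east) — crosses 180°.
Total crossings: 1.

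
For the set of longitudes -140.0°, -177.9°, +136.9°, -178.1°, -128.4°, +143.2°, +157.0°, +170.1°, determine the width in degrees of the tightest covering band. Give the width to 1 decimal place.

94.7°

Sort the longitudes: -178.1°, -177.9°, -140.0°, -128.4°, +136.9°, +143.2°, +157.0°, +170.1°.
Eastward gaps between consecutive values (wrapping around): 0.2°, 37.9°, 11.6°, 265.3°, 6.3°, 13.8°, 13.1°, 11.8°.
Largest gap = 265.3° ⇒ minimal covering band is its complement: 360° − 265.3° = 94.7°.
Band runs from +136.9° eastward to -128.4°, crossing the antimeridian.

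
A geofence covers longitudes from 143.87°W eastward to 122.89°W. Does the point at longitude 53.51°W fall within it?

No

Band width going east from -143.87° to -122.89°: ((-122.89 − -143.87) mod 360) = 20.98°.
Offset of -53.51° east of the west edge: ((-53.51 − -143.87) mod 360) = 90.36°.
90.36° > 20.98° ⇒ outside.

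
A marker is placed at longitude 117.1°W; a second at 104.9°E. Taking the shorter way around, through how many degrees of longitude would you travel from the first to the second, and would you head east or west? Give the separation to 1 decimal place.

138.0° west

Raw difference: 104.9 − -117.1 = 222.0°.
Normalise into (−180°, 180°]: 222.0° − 360° = -138.0°.
Negative ⇒ the second point lies to the west; separation 138.0°.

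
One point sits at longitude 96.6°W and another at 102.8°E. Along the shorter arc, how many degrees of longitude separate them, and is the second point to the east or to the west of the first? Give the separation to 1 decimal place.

160.6° west

Raw difference: 102.8 − -96.6 = 199.4°.
Normalise into (−180°, 180°]: 199.4° − 360° = -160.6°.
Negative ⇒ the second point lies to the west; separation 160.6°.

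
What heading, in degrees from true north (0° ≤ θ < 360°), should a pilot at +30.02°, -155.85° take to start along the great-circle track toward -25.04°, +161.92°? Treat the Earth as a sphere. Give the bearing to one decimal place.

Δλ = 161.92 − -155.85 = 317.77°; wrapped into (−180°, 180°]: -42.23°.
θ = atan2( sin Δλ · cos φ₂ , cos φ₁ · sin φ₂ − sin φ₁ · cos φ₂ · cos Δλ )
  = atan2(-0.60894, -0.70210) = -139.065° → normalised to [0°, 360°): 220.935°.

220.9°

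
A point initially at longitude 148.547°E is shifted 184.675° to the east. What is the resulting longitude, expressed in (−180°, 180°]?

26.778°W

Start at +148.547°; shift +184.675° → +333.222°.
+333.222° lies outside (−180°, 180°]; subtract 360° → -26.778°.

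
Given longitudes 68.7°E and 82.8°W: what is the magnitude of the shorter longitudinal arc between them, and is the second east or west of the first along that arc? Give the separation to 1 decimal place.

Raw difference: -82.8 − 68.7 = -151.5°.
Normalise into (−180°, 180°]: -151.5° stays -151.5°.
Negative ⇒ the second point lies to the west; separation 151.5°.

151.5° west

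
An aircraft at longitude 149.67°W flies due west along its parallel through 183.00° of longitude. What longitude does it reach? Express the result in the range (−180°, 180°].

27.33°E

Start at -149.67°; shift −183.00° → -332.67°.
-332.67° lies outside (−180°, 180°]; add 360° → +27.33°.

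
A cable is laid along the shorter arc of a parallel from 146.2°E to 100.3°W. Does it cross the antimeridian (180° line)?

Yes

Naïve |-100.3 − 146.2| = 246.5° > 180°, so the shorter arc goes the other way round — across 180°.
Signed shortest Δλ = ((-100.3 − 146.2 + 180) mod 360) − 180 = 113.5°.
Going east by 113.5° from +146.2° passes through 180° before reaching -100.3°.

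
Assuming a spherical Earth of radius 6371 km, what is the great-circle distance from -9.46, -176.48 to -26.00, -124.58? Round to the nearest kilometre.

Δλ = -124.58 − -176.48 = 51.90°.
Δφ = -26.00 − -9.46 = -16.54°.
a = sin²(Δφ/2) + cos φ₁ · cos φ₂ · sin²(Δλ/2) = 0.190452.
c = 2·atan2(√a, √(1−a)) = 0.90320 rad → d = 6371·c ≈ 5754.32 km.

5754 km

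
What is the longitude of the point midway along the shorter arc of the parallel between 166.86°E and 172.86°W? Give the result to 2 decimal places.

Signed shortest Δλ from +166.86° to -172.86° is +20.28°.
Midpoint longitude = +166.86° + (+20.28°)/2 = +166.86° + 10.14° = +177.00°.
(The naïve average (+166.86 + -172.86)/2 = -3.0° is on the wrong side of the globe.)

177.00°E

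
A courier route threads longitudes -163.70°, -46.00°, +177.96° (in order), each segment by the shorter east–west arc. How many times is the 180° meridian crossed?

1

Leg 1: -163.70° → -46.00°, shortest Δλ = 117.7° (east) — does not cross 180°.
Leg 2: -46.00° → +177.96°, shortest Δλ = -136.04° (west) — crosses 180°.
Total crossings: 1.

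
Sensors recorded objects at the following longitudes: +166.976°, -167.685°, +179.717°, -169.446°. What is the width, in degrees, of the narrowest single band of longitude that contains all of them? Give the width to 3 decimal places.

25.339°

Sort the longitudes: -169.446°, -167.685°, +166.976°, +179.717°.
Eastward gaps between consecutive values (wrapping around): 1.761°, 334.661°, 12.741°, 10.837°.
Largest gap = 334.661° ⇒ minimal covering band is its complement: 360° − 334.661° = 25.339°.
Band runs from +166.976° eastward to -167.685°, crossing the antimeridian.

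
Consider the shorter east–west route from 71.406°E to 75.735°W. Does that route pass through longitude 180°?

No

Signed shortest Δλ = ((-75.735 − 71.406 + 180) mod 360) − 180 = -147.141°.
Going west by 147.141° from +71.406° reaches -75.735° without touching 180°.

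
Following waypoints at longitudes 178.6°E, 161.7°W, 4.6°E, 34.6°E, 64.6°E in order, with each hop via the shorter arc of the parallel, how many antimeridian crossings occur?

Leg 1: +178.6° → -161.7°, shortest Δλ = 19.7° (east) — crosses 180°.
Leg 2: -161.7° → +4.6°, shortest Δλ = 166.3° (east) — does not cross 180°.
Leg 3: +4.6° → +34.6°, shortest Δλ = 30.0° (east) — does not cross 180°.
Leg 4: +34.6° → +64.6°, shortest Δλ = 30.0° (east) — does not cross 180°.
Total crossings: 1.

1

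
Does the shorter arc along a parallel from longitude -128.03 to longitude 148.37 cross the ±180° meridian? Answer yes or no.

Naïve |148.37 − -128.03| = 276.4° > 180°, so the shorter arc goes the other way round — across 180°.
Signed shortest Δλ = ((148.37 − -128.03 + 180) mod 360) − 180 = -83.6°.
Going west by 83.6° from -128.03° passes through 180° before reaching +148.37°.

Yes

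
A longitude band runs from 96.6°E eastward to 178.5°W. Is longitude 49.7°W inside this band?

Band width going east from +96.6° to -178.5°: ((-178.5 − 96.6) mod 360) = 84.9°.
Offset of -49.7° east of the west edge: ((-49.7 − 96.6) mod 360) = 213.7°.
213.7° > 84.9° ⇒ outside.

No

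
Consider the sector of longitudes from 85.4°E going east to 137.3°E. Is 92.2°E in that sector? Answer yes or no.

Band width going east from +85.4° to +137.3°: ((137.3 − 85.4) mod 360) = 51.9°.
Offset of +92.2° east of the west edge: ((92.2 − 85.4) mod 360) = 6.8°.
6.8° ≤ 51.9° ⇒ inside.

Yes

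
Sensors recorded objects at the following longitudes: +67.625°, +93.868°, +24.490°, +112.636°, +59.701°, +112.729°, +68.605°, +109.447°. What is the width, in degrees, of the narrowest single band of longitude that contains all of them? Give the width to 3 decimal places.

Sort the longitudes: +24.490°, +59.701°, +67.625°, +68.605°, +93.868°, +109.447°, +112.636°, +112.729°.
Eastward gaps between consecutive values (wrapping around): 35.211°, 7.924°, 0.980°, 25.263°, 15.579°, 3.189°, 0.093°, 271.761°.
Largest gap = 271.761° ⇒ minimal covering band is its complement: 360° − 271.761° = 88.239°.
Band runs from +24.490° eastward to +112.729°.

88.239°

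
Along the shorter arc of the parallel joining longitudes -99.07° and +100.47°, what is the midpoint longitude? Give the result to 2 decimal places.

-179.30°

Signed shortest Δλ from -99.07° to +100.47° is -160.46°.
Midpoint longitude = -99.07° + (-160.46°)/2 = -99.07° − 80.23° = -179.30°.
(The naïve average (-99.07 + +100.47)/2 = 0.7° is on the wrong side of the globe.)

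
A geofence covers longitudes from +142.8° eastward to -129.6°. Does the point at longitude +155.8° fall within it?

Band width going east from +142.8° to -129.6°: ((-129.6 − 142.8) mod 360) = 87.6°.
Offset of +155.8° east of the west edge: ((155.8 − 142.8) mod 360) = 13.0°.
13.0° ≤ 87.6° ⇒ inside.

Yes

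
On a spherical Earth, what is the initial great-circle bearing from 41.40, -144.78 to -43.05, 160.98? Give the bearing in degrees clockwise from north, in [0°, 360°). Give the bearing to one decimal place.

216.7°

Δλ = 160.98 − -144.78 = 305.76°; wrapped into (−180°, 180°]: -54.24°.
θ = atan2( sin Δλ · cos φ₂ , cos φ₁ · sin φ₂ − sin φ₁ · cos φ₂ · cos Δλ )
  = atan2(-0.59299, -0.79447) = -143.262° → normalised to [0°, 360°): 216.738°.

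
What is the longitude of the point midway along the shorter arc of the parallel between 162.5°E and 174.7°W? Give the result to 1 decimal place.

173.9°E

Signed shortest Δλ from +162.5° to -174.7° is +22.8°.
Midpoint longitude = +162.5° + (+22.8°)/2 = +162.5° + 11.4° = +173.9°.
(The naïve average (+162.5 + -174.7)/2 = -6.1° is on the wrong side of the globe.)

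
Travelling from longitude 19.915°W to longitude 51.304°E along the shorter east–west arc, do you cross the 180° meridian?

No

Signed shortest Δλ = ((51.304 − -19.915 + 180) mod 360) − 180 = 71.219°.
Going east by 71.219° from -19.915° reaches +51.304° without touching 180°.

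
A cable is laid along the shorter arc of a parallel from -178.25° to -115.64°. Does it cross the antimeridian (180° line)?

No

Signed shortest Δλ = ((-115.64 − -178.25 + 180) mod 360) − 180 = 62.61°.
Going east by 62.61° from -178.25° reaches -115.64° without touching 180°.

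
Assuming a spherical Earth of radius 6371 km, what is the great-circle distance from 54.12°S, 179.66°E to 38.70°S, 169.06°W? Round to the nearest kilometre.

1915 km

Δλ = -169.06 − 179.66 = -348.72°; wrapped into (−180°, 180°]: 11.28°.
Δφ = -38.70 − -54.12 = 15.42°.
a = sin²(Δφ/2) + cos φ₁ · cos φ₂ · sin²(Δλ/2) = 0.022416.
c = 2·atan2(√a, √(1−a)) = 0.30057 rad → d = 6371·c ≈ 1914.95 km.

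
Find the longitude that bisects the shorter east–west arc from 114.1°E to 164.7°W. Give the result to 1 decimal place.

154.7°E

Signed shortest Δλ from +114.1° to -164.7° is +81.2°.
Midpoint longitude = +114.1° + (+81.2°)/2 = +114.1° + 40.6° = +154.7°.
(The naïve average (+114.1 + -164.7)/2 = -25.3° is on the wrong side of the globe.)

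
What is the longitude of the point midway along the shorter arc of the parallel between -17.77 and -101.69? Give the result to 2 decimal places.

-59.73°

Signed shortest Δλ from -17.77° to -101.69° is -83.92°.
Midpoint longitude = -17.77° + (-83.92°)/2 = -17.77° − 41.96° = -59.73°.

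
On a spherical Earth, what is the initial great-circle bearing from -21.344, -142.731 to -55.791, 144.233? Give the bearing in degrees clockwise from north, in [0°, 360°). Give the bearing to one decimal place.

Δλ = 144.233 − -142.731 = 286.964°; wrapped into (−180°, 180°]: -73.036°.
θ = atan2( sin Δλ · cos φ₂ , cos φ₁ · sin φ₂ − sin φ₁ · cos φ₂ · cos Δλ )
  = atan2(-0.53775, -0.71057) = -142.882° → normalised to [0°, 360°): 217.118°.

217.1°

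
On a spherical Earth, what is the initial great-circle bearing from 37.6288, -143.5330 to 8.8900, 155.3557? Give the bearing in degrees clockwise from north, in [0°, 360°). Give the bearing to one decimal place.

Δλ = 155.3557 − -143.5330 = 298.8887°; wrapped into (−180°, 180°]: -61.1113°.
θ = atan2( sin Δλ · cos φ₂ , cos φ₁ · sin φ₂ − sin φ₁ · cos φ₂ · cos Δλ )
  = atan2(-0.86504, -0.16902) = -101.056° → normalised to [0°, 360°): 258.944°.

258.9°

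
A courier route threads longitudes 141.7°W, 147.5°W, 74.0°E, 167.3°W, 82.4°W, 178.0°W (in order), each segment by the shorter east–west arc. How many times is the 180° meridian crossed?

Leg 1: -141.7° → -147.5°, shortest Δλ = -5.8° (west) — does not cross 180°.
Leg 2: -147.5° → +74.0°, shortest Δλ = -138.5° (west) — crosses 180°.
Leg 3: +74.0° → -167.3°, shortest Δλ = 118.7° (east) — crosses 180°.
Leg 4: -167.3° → -82.4°, shortest Δλ = 84.9° (east) — does not cross 180°.
Leg 5: -82.4° → -178.0°, shortest Δλ = -95.6° (west) — does not cross 180°.
Total crossings: 2.

2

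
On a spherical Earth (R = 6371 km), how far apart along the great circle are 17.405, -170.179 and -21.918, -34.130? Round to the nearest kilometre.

Δλ = -34.130 − -170.179 = 136.049°.
Δφ = -21.918 − 17.405 = -39.323°.
a = sin²(Δφ/2) + cos φ₁ · cos φ₂ · sin²(Δλ/2) = 0.874486.
c = 2·atan2(√a, √(1−a)) = 2.41731 rad → d = 6371·c ≈ 15400.66 km.

15401 km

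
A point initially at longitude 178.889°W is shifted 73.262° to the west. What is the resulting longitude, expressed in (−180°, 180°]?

107.849°E

Start at -178.889°; shift −73.262° → -252.151°.
-252.151° lies outside (−180°, 180°]; add 360° → +107.849°.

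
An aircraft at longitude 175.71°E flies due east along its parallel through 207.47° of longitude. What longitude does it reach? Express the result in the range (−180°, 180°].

Start at +175.71°; shift +207.47° → +383.18°.
+383.18° lies outside (−180°, 180°]; subtract 360° → +23.18°.

23.18°E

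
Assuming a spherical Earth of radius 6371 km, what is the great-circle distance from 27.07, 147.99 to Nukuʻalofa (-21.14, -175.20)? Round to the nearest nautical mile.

Δλ = -175.20 − 147.99 = -323.19°; wrapped into (−180°, 180°]: 36.81°.
Δφ = -21.14 − 27.07 = -48.21°.
a = sin²(Δφ/2) + cos φ₁ · cos φ₂ · sin²(Δλ/2) = 0.249591.
c = 2·atan2(√a, √(1−a)) = 1.04625 rad → d = 6371·c ≈ 6665.68 km ≈ 3599.18 nmi.

3599 nmi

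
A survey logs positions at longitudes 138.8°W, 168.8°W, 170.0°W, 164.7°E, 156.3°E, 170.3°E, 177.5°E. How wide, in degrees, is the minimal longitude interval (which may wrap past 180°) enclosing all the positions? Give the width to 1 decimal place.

64.9°

Sort the longitudes: -170.0°, -168.8°, -138.8°, +156.3°, +164.7°, +170.3°, +177.5°.
Eastward gaps between consecutive values (wrapping around): 1.2°, 30.0°, 295.1°, 8.4°, 5.6°, 7.2°, 12.5°.
Largest gap = 295.1° ⇒ minimal covering band is its complement: 360° − 295.1° = 64.9°.
Band runs from +156.3° eastward to -138.8°, crossing the antimeridian.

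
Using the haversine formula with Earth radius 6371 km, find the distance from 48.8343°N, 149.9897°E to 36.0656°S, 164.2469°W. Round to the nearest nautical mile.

5652 nmi

Δλ = -164.2469 − 149.9897 = -314.2366°; wrapped into (−180°, 180°]: 45.7634°.
Δφ = -36.0656 − 48.8343 = -84.8999°.
a = sin²(Δφ/2) + cos φ₁ · cos φ₂ · sin²(Δλ/2) = 0.535997.
c = 2·atan2(√a, √(1−a)) = 1.64285 rad → d = 6371·c ≈ 10466.61 km ≈ 5651.52 nmi.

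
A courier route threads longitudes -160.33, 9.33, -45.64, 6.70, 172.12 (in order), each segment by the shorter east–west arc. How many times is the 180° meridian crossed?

Leg 1: -160.33° → +9.33°, shortest Δλ = 169.66° (east) — does not cross 180°.
Leg 2: +9.33° → -45.64°, shortest Δλ = -54.97° (west) — does not cross 180°.
Leg 3: -45.64° → +6.70°, shortest Δλ = 52.34° (east) — does not cross 180°.
Leg 4: +6.70° → +172.12°, shortest Δλ = 165.42° (east) — does not cross 180°.
Total crossings: 0.

0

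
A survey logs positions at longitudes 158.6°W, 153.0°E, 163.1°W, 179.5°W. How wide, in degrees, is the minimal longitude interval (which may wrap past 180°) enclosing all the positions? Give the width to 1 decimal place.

48.4°

Sort the longitudes: -179.5°, -163.1°, -158.6°, +153.0°.
Eastward gaps between consecutive values (wrapping around): 16.4°, 4.5°, 311.6°, 27.5°.
Largest gap = 311.6° ⇒ minimal covering band is its complement: 360° − 311.6° = 48.4°.
Band runs from +153.0° eastward to -158.6°, crossing the antimeridian.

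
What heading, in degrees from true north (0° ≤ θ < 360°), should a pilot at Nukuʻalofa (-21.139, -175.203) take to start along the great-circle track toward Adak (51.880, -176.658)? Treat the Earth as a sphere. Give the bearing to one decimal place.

359.1°

Δλ = -176.658 − -175.203 = -1.455°.
θ = atan2( sin Δλ · cos φ₂ , cos φ₁ · sin φ₂ − sin φ₁ · cos φ₂ · cos Δλ )
  = atan2(-0.01567, 0.95633) = -0.939° → normalised to [0°, 360°): 359.061°.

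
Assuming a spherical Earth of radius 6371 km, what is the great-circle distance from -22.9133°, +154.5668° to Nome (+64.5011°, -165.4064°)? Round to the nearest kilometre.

Δλ = -165.4064 − 154.5668 = -319.9732°; wrapped into (−180°, 180°]: 40.0268°.
Δφ = 64.5011 − -22.9133 = 87.4144°.
a = sin²(Δφ/2) + cos φ₁ · cos φ₂ · sin²(Δλ/2) = 0.523888.
c = 2·atan2(√a, √(1−a)) = 1.61859 rad → d = 6371·c ≈ 10312.04 km.

10312 km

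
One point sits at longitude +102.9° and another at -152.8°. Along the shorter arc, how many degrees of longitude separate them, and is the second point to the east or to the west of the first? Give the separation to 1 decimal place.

104.3° east

Raw difference: -152.8 − 102.9 = -255.7°.
Normalise into (−180°, 180°]: -255.7° + 360° = 104.3°.
Positive ⇒ the second point lies to the east; separation 104.3°.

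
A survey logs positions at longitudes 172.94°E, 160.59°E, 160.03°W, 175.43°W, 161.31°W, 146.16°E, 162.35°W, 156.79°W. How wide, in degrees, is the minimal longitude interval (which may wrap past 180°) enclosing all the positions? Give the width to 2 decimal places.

Sort the longitudes: -175.43°, -162.35°, -161.31°, -160.03°, -156.79°, +146.16°, +160.59°, +172.94°.
Eastward gaps between consecutive values (wrapping around): 13.08°, 1.04°, 1.28°, 3.24°, 302.95°, 14.43°, 12.35°, 11.63°.
Largest gap = 302.95° ⇒ minimal covering band is its complement: 360° − 302.95° = 57.05°.
Band runs from +146.16° eastward to -156.79°, crossing the antimeridian.

57.05°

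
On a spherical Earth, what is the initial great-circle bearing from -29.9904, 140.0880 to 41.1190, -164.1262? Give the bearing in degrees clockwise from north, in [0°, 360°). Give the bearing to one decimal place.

38.6°

Δλ = -164.1262 − 140.0880 = -304.2142°; wrapped into (−180°, 180°]: 55.7858°.
θ = atan2( sin Δλ · cos φ₂ , cos φ₁ · sin φ₂ − sin φ₁ · cos φ₂ · cos Δλ )
  = atan2(0.62297, 0.78131) = 38.567° → normalised to [0°, 360°): 38.567°.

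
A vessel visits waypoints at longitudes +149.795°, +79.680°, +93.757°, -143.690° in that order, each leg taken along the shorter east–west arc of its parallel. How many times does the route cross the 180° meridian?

1

Leg 1: +149.795° → +79.680°, shortest Δλ = -70.115° (west) — does not cross 180°.
Leg 2: +79.680° → +93.757°, shortest Δλ = 14.077° (east) — does not cross 180°.
Leg 3: +93.757° → -143.690°, shortest Δλ = 122.553° (east) — crosses 180°.
Total crossings: 1.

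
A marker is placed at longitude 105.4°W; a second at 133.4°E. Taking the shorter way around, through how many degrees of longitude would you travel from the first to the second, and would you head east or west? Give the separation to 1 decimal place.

Raw difference: 133.4 − -105.4 = 238.8°.
Normalise into (−180°, 180°]: 238.8° − 360° = -121.2°.
Negative ⇒ the second point lies to the west; separation 121.2°.

121.2° west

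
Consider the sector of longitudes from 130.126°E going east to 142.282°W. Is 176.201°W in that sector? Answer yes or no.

Yes

Band width going east from +130.126° to -142.282°: ((-142.282 − 130.126) mod 360) = 87.592°.
Offset of -176.201° east of the west edge: ((-176.201 − 130.126) mod 360) = 53.673°.
53.673° ≤ 87.592° ⇒ inside.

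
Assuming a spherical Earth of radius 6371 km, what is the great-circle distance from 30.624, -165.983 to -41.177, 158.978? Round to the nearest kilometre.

Δλ = 158.978 − -165.983 = 324.961°; wrapped into (−180°, 180°]: -35.039°.
Δφ = -41.177 − 30.624 = -71.801°.
a = sin²(Δφ/2) + cos φ₁ · cos φ₂ · sin²(Δλ/2) = 0.402535.
c = 2·atan2(√a, √(1−a)) = 1.37461 rad → d = 6371·c ≈ 8757.64 km.

8758 km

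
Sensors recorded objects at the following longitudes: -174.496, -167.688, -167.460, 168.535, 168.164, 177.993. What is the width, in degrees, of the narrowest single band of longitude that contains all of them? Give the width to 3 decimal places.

Sort the longitudes: -174.496°, -167.688°, -167.460°, +168.164°, +168.535°, +177.993°.
Eastward gaps between consecutive values (wrapping around): 6.808°, 0.228°, 335.624°, 0.371°, 9.458°, 7.511°.
Largest gap = 335.624° ⇒ minimal covering band is its complement: 360° − 335.624° = 24.376°.
Band runs from +168.164° eastward to -167.460°, crossing the antimeridian.

24.376°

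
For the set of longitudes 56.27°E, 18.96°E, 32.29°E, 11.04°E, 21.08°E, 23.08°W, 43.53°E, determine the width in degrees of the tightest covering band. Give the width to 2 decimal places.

79.35°

Sort the longitudes: -23.08°, +11.04°, +18.96°, +21.08°, +32.29°, +43.53°, +56.27°.
Eastward gaps between consecutive values (wrapping around): 34.12°, 7.92°, 2.12°, 11.21°, 11.24°, 12.74°, 280.65°.
Largest gap = 280.65° ⇒ minimal covering band is its complement: 360° − 280.65° = 79.35°.
Band runs from -23.08° eastward to +56.27°.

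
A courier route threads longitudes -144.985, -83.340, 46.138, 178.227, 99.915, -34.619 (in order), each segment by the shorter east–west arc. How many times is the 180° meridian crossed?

0

Leg 1: -144.985° → -83.340°, shortest Δλ = 61.645° (east) — does not cross 180°.
Leg 2: -83.340° → +46.138°, shortest Δλ = 129.478° (east) — does not cross 180°.
Leg 3: +46.138° → +178.227°, shortest Δλ = 132.089° (east) — does not cross 180°.
Leg 4: +178.227° → +99.915°, shortest Δλ = -78.312° (west) — does not cross 180°.
Leg 5: +99.915° → -34.619°, shortest Δλ = -134.534° (west) — does not cross 180°.
Total crossings: 0.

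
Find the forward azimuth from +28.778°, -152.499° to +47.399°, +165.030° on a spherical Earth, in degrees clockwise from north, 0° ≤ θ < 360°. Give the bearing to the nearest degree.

Δλ = 165.030 − -152.499 = 317.529°; wrapped into (−180°, 180°]: -42.471°.
θ = atan2( sin Δλ · cos φ₂ , cos φ₁ · sin φ₂ − sin φ₁ · cos φ₂ · cos Δλ )
  = atan2(-0.45705, 0.40481) = -48.469° → normalised to [0°, 360°): 311.531°.

312°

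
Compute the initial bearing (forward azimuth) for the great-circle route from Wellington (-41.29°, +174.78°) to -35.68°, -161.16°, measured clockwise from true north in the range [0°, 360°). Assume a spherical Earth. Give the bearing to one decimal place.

81.2°

Δλ = -161.16 − 174.78 = -335.94°; wrapped into (−180°, 180°]: 24.06°.
θ = atan2( sin Δλ · cos φ₂ , cos φ₁ · sin φ₂ − sin φ₁ · cos φ₂ · cos Δλ )
  = atan2(0.33116, 0.05119) = 81.213° → normalised to [0°, 360°): 81.213°.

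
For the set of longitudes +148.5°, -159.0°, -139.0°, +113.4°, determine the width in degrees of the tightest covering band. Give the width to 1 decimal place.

107.6°

Sort the longitudes: -159.0°, -139.0°, +113.4°, +148.5°.
Eastward gaps between consecutive values (wrapping around): 20.0°, 252.4°, 35.1°, 52.5°.
Largest gap = 252.4° ⇒ minimal covering band is its complement: 360° − 252.4° = 107.6°.
Band runs from +113.4° eastward to -139.0°, crossing the antimeridian.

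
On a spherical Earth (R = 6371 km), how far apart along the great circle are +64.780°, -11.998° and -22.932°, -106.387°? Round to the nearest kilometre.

Δλ = -106.387 − -11.998 = -94.389°.
Δφ = -22.932 − 64.780 = -87.712°.
a = sin²(Δφ/2) + cos φ₁ · cos φ₂ · sin²(Δλ/2) = 0.691264.
c = 2·atan2(√a, √(1−a)) = 1.96333 rad → d = 6371·c ≈ 12508.36 km.

12508 km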